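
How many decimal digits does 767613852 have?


767613852 has 9 digits in base 10
floor(log10(767613852)) + 1 = floor(8.8851) + 1 = 9

9 digits (base 10)


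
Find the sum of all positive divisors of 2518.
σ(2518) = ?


Divisors of 2518: 1, 2, 1259, 2518
Sum = 1 + 2 + 1259 + 2518 = 3780

σ(2518) = 3780


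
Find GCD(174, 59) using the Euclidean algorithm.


174 = 2 * 59 + 56
59 = 1 * 56 + 3
56 = 18 * 3 + 2
3 = 1 * 2 + 1
2 = 2 * 1 + 0
GCD = 1


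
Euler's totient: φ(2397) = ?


2397 = 3 × 17 × 47
Prime factors: 3, 17, 47
φ(2397) = 2397 × (1-1/3) × (1-1/17) × (1-1/47)
= 2397 × 2/3 × 16/17 × 46/47 = 1472

φ(2397) = 1472


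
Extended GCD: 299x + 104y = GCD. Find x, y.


Tabular extended Euclidean (each row: r = 299*s + 104*t):
r=299, s=1, t=0
r=104, s=0, t=1
q=2: r=91, s=1, t=-2   [299*(1) + 104*(-2) = 91]
q=1: r=13, s=-1, t=3   [299*(-1) + 104*(3) = 13]
q=7: r=0, s=8, t=-23   [299*(8) + 104*(-23) = 0]
GCD = 13; from the row with r=13: x=-1, y=3
Check: 299*(-1) + 104*(3) = -299 + 312 = 13

GCD = 13, x = -1, y = 3


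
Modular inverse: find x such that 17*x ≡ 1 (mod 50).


Use the extended Euclidean algorithm on (50, 17); each row r = 50*s + 17*t:
r=50, s=1, t=0
r=17, s=0, t=1
q=2: r=16, s=1, t=-2   [50*(1) + 17*(-2) = 16]
q=1: r=1, s=-1, t=3   [50*(-1) + 17*(3) = 1]
q=16: r=0, s=17, t=-50   [50*(17) + 17*(-50) = 0]
GCD = 1 with t = 3, so 17*(3) ≡ 1 (mod 50)
Inverse = 3 mod 50 = 3
Check: 17 * 3 = 51 ≡ 1 (mod 50)

17^(-1) ≡ 3 (mod 50)


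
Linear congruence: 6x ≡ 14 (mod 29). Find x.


GCD(6, 29) = 1, unique solution
a^(-1) mod 29 = 5
x = 5 * 14 mod 29 = 12

x ≡ 12 (mod 29)


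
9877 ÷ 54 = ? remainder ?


9877 = 54 * 182 + 49
Check: 9828 + 49 = 9877

q = 182, r = 49


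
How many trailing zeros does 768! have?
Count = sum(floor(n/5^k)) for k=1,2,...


floor(768/5) = 153
floor(768/25) = 30
floor(768/125) = 6
floor(768/625) = 1
Total = 190

190 trailing zeros


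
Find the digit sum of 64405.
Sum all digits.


6 + 4 + 4 + 0 + 5 = 19


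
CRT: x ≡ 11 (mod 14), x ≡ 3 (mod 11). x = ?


M = 14*11 = 154
M1 = M/14 = 11, M2 = M/11 = 14
M1^(-1) mod 14 = 9, M2^(-1) mod 11 = 4
x = 11*11*9 + 3*14*4 = 1257
1257 mod 154 = 25
Check: 25 mod 14 = 11 ✓, 25 mod 11 = 3 ✓

x ≡ 25 (mod 154)


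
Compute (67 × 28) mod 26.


67 × 28 = 1876
1876 mod 26 = 4


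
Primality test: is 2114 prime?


2114 / 2 = 1057 (exact division)
2114 is NOT prime.

No, 2114 is not prime


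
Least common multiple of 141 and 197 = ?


GCD(141, 197) = 1
LCM = 141*197/1 = 27777/1 = 27777

LCM = 27777


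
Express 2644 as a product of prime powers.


2644 / 2 = 1322
1322 / 2 = 661
661 / 661 = 1
2644 = 2^2 × 661


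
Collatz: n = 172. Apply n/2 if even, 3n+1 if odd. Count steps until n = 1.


172 → 86 → 43 → 130 → 65 → 196 → 98 → 49 → 148 → 74 → 37 → 112 → 56 → 28 → 14 → 7 → 22 → 11 → 34 → 17 → 52 → 26 → 13 → 40 → 20 → 10 → 5 → 16 → 8 → 4 → 2 → 1
Total steps = 31

31 steps


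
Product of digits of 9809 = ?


9 × 8 × 0 × 9 = 0


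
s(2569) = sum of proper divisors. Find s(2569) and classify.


Proper divisors: 1, 7, 367
Sum = 1 + 7 + 367 = 375
375 < 2569 → deficient

s(2569) = 375 (deficient)


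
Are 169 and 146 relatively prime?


Euclidean algorithm:
169 = 1 * 146 + 23
146 = 6 * 23 + 8
23 = 2 * 8 + 7
8 = 1 * 7 + 1
7 = 7 * 1 + 0
GCD(169, 146) = 1

Yes, coprime (GCD = 1)


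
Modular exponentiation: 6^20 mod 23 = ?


6^1 mod 23 = 6
6^2 mod 23 = 13
6^3 mod 23 = 9
6^4 mod 23 = 8
6^5 mod 23 = 2
6^6 mod 23 = 12
6^7 mod 23 = 3
6^8 mod 23 = 18
6^9 mod 23 = 16
6^10 mod 23 = 4
6^11 mod 23 = 1
6^12 mod 23 = 6
6^13 mod 23 = 13
6^14 mod 23 = 9
6^15 mod 23 = 8
6^16 mod 23 = 2
6^17 mod 23 = 12
6^18 mod 23 = 3
6^19 mod 23 = 18
6^20 mod 23 = 16


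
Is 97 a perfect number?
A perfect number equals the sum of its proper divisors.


Proper divisors of 97: 1
Sum = 1 = 1

No, 97 is not perfect (1 ≠ 97)


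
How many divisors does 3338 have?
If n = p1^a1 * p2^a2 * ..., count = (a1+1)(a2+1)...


3338 = 2^1 × 1669^1
d(3338) = (1+1) × (1+1) = 4

4 divisors


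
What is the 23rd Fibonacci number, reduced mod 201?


F(k) mod 201 for k=1..23:
1, 1, 2, 3, 5, 8, 13, 21, 34, 55, 89, 144, 32, 176, 7, 183, 190, 172, 161, 132, 92, 23, 115
F(23) mod 201 = 115


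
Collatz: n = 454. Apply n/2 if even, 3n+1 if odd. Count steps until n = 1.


454 → 227 → 682 → 341 → 1024 → 512 → 256 → 128 → 64 → 32 → 16 → 8 → 4 → 2 → 1
Total steps = 14

14 steps


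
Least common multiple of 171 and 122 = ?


GCD(171, 122) = 1
LCM = 171*122/1 = 20862/1 = 20862

LCM = 20862


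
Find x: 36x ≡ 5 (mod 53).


GCD(36, 53) = 1, unique solution
a^(-1) mod 53 = 28
x = 28 * 5 mod 53 = 34

x ≡ 34 (mod 53)


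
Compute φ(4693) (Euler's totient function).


4693 = 13 × 19^2
Prime factors: 13, 19
φ(4693) = 4693 × (1-1/13) × (1-1/19)
= 4693 × 12/13 × 18/19 = 4104

φ(4693) = 4104


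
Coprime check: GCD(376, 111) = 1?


Euclidean algorithm:
376 = 3 * 111 + 43
111 = 2 * 43 + 25
43 = 1 * 25 + 18
25 = 1 * 18 + 7
18 = 2 * 7 + 4
7 = 1 * 4 + 3
4 = 1 * 3 + 1
3 = 3 * 1 + 0
GCD(376, 111) = 1

Yes, coprime (GCD = 1)


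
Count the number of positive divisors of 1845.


1845 = 3^2 × 5^1 × 41^1
d(1845) = (2+1) × (1+1) × (1+1) = 12

12 divisors


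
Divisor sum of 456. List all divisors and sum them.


Divisors of 456: 1, 2, 3, 4, 6, 8, 12, 19, 24, 38, 57, 76, 114, 152, 228, 456
Sum = 1 + 2 + 3 + 4 + 6 + 8 + 12 + 19 + 24 + 38 + 57 + 76 + 114 + 152 + 228 + 456 = 1200

σ(456) = 1200


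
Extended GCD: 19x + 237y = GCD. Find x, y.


Tabular extended Euclidean (each row: r = 19*s + 237*t):
r=19, s=1, t=0
r=237, s=0, t=1
q=0: r=19, s=1, t=0   [19*(1) + 237*(0) = 19]
q=12: r=9, s=-12, t=1   [19*(-12) + 237*(1) = 9]
q=2: r=1, s=25, t=-2   [19*(25) + 237*(-2) = 1]
q=9: r=0, s=-237, t=19   [19*(-237) + 237*(19) = 0]
GCD = 1; from the row with r=1: x=25, y=-2
Check: 19*(25) + 237*(-2) = 475 - 474 = 1

GCD = 1, x = 25, y = -2


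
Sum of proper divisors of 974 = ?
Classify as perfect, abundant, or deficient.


Proper divisors: 1, 2, 487
Sum = 1 + 2 + 487 = 490
490 < 974 → deficient

s(974) = 490 (deficient)


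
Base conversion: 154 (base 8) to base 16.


154 (base 8) = 108 (decimal)
108 (decimal) = 6C (base 16)


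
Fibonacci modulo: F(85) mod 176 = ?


F(k) mod 176 for k=1..85:
1, 1, 2, 3, 5, 8, 13, 21, 34, 55, 89, 144, 57, 25, 82, 107, 13, 120, 133, 77, 34, 111, 145, 80, 49, 129, 2, 131, 133, 88, 45, 133, 2, 135, 137, 96, 57, 153, 34, 11, 45, 56, 101, 157, 82, 63, 145, 32, 1, 33, 34, 67, 101, 168, 93, 85, 2, 87, 89, 0, 89, 89, 2, 91, 93, 8, 101, 109, 34, 143, 1, 144, 145, 113, 82, 19, 101, 120, 45, 165, 34, 23, 57, 80, 137
F(85) mod 176 = 137


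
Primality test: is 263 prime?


Check divisors up to sqrt(263) = 16.2173
No divisors found.
263 is prime.

Yes, 263 is prime


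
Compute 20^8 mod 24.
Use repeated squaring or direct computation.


20^1 mod 24 = 20
20^2 mod 24 = 16
20^3 mod 24 = 8
20^4 mod 24 = 16
20^5 mod 24 = 8
20^6 mod 24 = 16
20^7 mod 24 = 8
20^8 mod 24 = 16


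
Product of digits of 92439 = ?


9 × 2 × 4 × 3 × 9 = 1944


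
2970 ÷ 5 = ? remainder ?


2970 = 5 * 594 + 0
Check: 2970 + 0 = 2970

q = 594, r = 0


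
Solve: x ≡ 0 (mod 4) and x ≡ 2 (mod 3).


M = 4*3 = 12
M1 = M/4 = 3, M2 = M/3 = 4
M1^(-1) mod 4 = 3, M2^(-1) mod 3 = 1
x = 0*3*3 + 2*4*1 = 8
8 mod 12 = 8
Check: 8 mod 4 = 0 ✓, 8 mod 3 = 2 ✓

x ≡ 8 (mod 12)


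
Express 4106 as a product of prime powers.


4106 / 2 = 2053
2053 / 2053 = 1
4106 = 2 × 2053


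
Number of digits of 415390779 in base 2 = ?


415390779 in base 2 = 11000110000100101110000111011
Number of digits = 29

29 digits (base 2)


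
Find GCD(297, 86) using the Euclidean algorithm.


297 = 3 * 86 + 39
86 = 2 * 39 + 8
39 = 4 * 8 + 7
8 = 1 * 7 + 1
7 = 7 * 1 + 0
GCD = 1


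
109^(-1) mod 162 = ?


Use the extended Euclidean algorithm on (162, 109); each row r = 162*s + 109*t:
r=162, s=1, t=0
r=109, s=0, t=1
q=1: r=53, s=1, t=-1   [162*(1) + 109*(-1) = 53]
q=2: r=3, s=-2, t=3   [162*(-2) + 109*(3) = 3]
q=17: r=2, s=35, t=-52   [162*(35) + 109*(-52) = 2]
q=1: r=1, s=-37, t=55   [162*(-37) + 109*(55) = 1]
q=2: r=0, s=109, t=-162   [162*(109) + 109*(-162) = 0]
GCD = 1 with t = 55, so 109*(55) ≡ 1 (mod 162)
Inverse = 55 mod 162 = 55
Check: 109 * 55 = 5995 ≡ 1 (mod 162)

109^(-1) ≡ 55 (mod 162)


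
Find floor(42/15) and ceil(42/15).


42/15 = 2.8000
floor = 2
ceil = 3

floor = 2, ceil = 3


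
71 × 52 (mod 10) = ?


71 × 52 = 3692
3692 mod 10 = 2


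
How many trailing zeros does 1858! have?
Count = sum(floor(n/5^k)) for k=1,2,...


floor(1858/5) = 371
floor(1858/25) = 74
floor(1858/125) = 14
floor(1858/625) = 2
Total = 461

461 trailing zeros


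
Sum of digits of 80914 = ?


8 + 0 + 9 + 1 + 4 = 22


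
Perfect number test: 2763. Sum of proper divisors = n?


Proper divisors of 2763: 1, 3, 9, 307, 921
Sum = 1 + 3 + 9 + 307 + 921 = 1241

No, 2763 is not perfect (1241 ≠ 2763)


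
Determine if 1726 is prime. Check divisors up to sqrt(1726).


1726 / 2 = 863 (exact division)
1726 is NOT prime.

No, 1726 is not prime


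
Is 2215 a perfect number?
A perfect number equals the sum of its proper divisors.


Proper divisors of 2215: 1, 5, 443
Sum = 1 + 5 + 443 = 449

No, 2215 is not perfect (449 ≠ 2215)


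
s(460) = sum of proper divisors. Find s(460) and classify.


Proper divisors: 1, 2, 4, 5, 10, 20, 23, 46, 92, 115, 230
Sum = 1 + 2 + 4 + 5 + 10 + 20 + 23 + 46 + 92 + 115 + 230 = 548
548 > 460 → abundant

s(460) = 548 (abundant)


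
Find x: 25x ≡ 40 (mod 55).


GCD(25, 55) = 5 divides 40
Divide: 5x ≡ 8 (mod 11)
x ≡ 6 (mod 11)


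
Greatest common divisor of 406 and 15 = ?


406 = 27 * 15 + 1
15 = 15 * 1 + 0
GCD = 1


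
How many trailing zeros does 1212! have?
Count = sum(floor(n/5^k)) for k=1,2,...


floor(1212/5) = 242
floor(1212/25) = 48
floor(1212/125) = 9
floor(1212/625) = 1
Total = 300

300 trailing zeros


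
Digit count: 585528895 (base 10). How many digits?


585528895 has 9 digits in base 10
floor(log10(585528895)) + 1 = floor(8.7675) + 1 = 9

9 digits (base 10)


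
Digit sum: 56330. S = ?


5 + 6 + 3 + 3 + 0 = 17


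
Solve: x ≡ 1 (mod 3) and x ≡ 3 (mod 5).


M = 3*5 = 15
M1 = M/3 = 5, M2 = M/5 = 3
M1^(-1) mod 3 = 2, M2^(-1) mod 5 = 2
x = 1*5*2 + 3*3*2 = 28
28 mod 15 = 13
Check: 13 mod 3 = 1 ✓, 13 mod 5 = 3 ✓

x ≡ 13 (mod 15)


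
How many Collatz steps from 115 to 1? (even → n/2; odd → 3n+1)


115 → 346 → 173 → 520 → 260 → 130 → 65 → 196 → 98 → 49 → 148 → 74 → 37 → 112 → 56 → 28 → 14 → 7 → 22 → 11 → 34 → 17 → 52 → 26 → 13 → 40 → 20 → 10 → 5 → 16 → 8 → 4 → 2 → 1
Total steps = 33

33 steps


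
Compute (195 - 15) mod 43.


195 - 15 = 180
180 mod 43 = 8


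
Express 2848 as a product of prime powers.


2848 / 2 = 1424
1424 / 2 = 712
712 / 2 = 356
356 / 2 = 178
178 / 2 = 89
89 / 89 = 1
2848 = 2^5 × 89


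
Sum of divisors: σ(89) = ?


Divisors of 89: 1, 89
Sum = 1 + 89 = 90

σ(89) = 90


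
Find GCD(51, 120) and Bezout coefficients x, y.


Tabular extended Euclidean (each row: r = 51*s + 120*t):
r=51, s=1, t=0
r=120, s=0, t=1
q=0: r=51, s=1, t=0   [51*(1) + 120*(0) = 51]
q=2: r=18, s=-2, t=1   [51*(-2) + 120*(1) = 18]
q=2: r=15, s=5, t=-2   [51*(5) + 120*(-2) = 15]
q=1: r=3, s=-7, t=3   [51*(-7) + 120*(3) = 3]
q=5: r=0, s=40, t=-17   [51*(40) + 120*(-17) = 0]
GCD = 3; from the row with r=3: x=-7, y=3
Check: 51*(-7) + 120*(3) = -357 + 360 = 3

GCD = 3, x = -7, y = 3


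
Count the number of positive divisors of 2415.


2415 = 3^1 × 5^1 × 7^1 × 23^1
d(2415) = (1+1) × (1+1) × (1+1) × (1+1) = 16

16 divisors


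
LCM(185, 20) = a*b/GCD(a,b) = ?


GCD(185, 20) = 5
LCM = 185*20/5 = 3700/5 = 740

LCM = 740


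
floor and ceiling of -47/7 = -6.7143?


-47/7 = -6.7143
floor = -7
ceil = -6

floor = -7, ceil = -6


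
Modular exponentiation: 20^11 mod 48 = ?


20^1 mod 48 = 20
20^2 mod 48 = 16
20^3 mod 48 = 32
20^4 mod 48 = 16
20^5 mod 48 = 32
20^6 mod 48 = 16
20^7 mod 48 = 32
20^8 mod 48 = 16
20^9 mod 48 = 32
20^10 mod 48 = 16
20^11 mod 48 = 32


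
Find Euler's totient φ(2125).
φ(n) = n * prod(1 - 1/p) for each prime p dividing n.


2125 = 5^3 × 17
Prime factors: 5, 17
φ(2125) = 2125 × (1-1/5) × (1-1/17)
= 2125 × 4/5 × 16/17 = 1600

φ(2125) = 1600


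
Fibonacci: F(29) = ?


Sequence: 1, 1, 2, 3, 5, 8, 13, 21, 34, 55, 89, 144, 233, 377, 610, 987, 1597, 2584, 4181, 6765, 10946, 17711, 28657, 46368, 75025, 121393, 196418, 317811, 514229
F(29) = 514229


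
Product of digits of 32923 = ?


3 × 2 × 9 × 2 × 3 = 324


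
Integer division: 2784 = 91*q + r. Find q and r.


2784 = 91 * 30 + 54
Check: 2730 + 54 = 2784

q = 30, r = 54


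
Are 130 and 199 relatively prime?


Euclidean algorithm:
199 = 1 * 130 + 69
130 = 1 * 69 + 61
69 = 1 * 61 + 8
61 = 7 * 8 + 5
8 = 1 * 5 + 3
5 = 1 * 3 + 2
3 = 1 * 2 + 1
2 = 2 * 1 + 0
GCD(130, 199) = 1

Yes, coprime (GCD = 1)


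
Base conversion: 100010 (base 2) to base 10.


100010 (base 2) = 34 (decimal)
34 (decimal) = 34 (base 10)


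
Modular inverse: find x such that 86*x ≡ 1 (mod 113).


Use the extended Euclidean algorithm on (113, 86); each row r = 113*s + 86*t:
r=113, s=1, t=0
r=86, s=0, t=1
q=1: r=27, s=1, t=-1   [113*(1) + 86*(-1) = 27]
q=3: r=5, s=-3, t=4   [113*(-3) + 86*(4) = 5]
q=5: r=2, s=16, t=-21   [113*(16) + 86*(-21) = 2]
q=2: r=1, s=-35, t=46   [113*(-35) + 86*(46) = 1]
q=2: r=0, s=86, t=-113   [113*(86) + 86*(-113) = 0]
GCD = 1 with t = 46, so 86*(46) ≡ 1 (mod 113)
Inverse = 46 mod 113 = 46
Check: 86 * 46 = 3956 ≡ 1 (mod 113)

86^(-1) ≡ 46 (mod 113)


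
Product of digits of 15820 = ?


1 × 5 × 8 × 2 × 0 = 0


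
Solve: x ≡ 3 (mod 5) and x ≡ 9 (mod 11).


M = 5*11 = 55
M1 = M/5 = 11, M2 = M/11 = 5
M1^(-1) mod 5 = 1, M2^(-1) mod 11 = 9
x = 3*11*1 + 9*5*9 = 438
438 mod 55 = 53
Check: 53 mod 5 = 3 ✓, 53 mod 11 = 9 ✓

x ≡ 53 (mod 55)


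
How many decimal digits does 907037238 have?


907037238 has 9 digits in base 10
floor(log10(907037238)) + 1 = floor(8.9576) + 1 = 9

9 digits (base 10)


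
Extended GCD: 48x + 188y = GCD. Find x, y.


Tabular extended Euclidean (each row: r = 48*s + 188*t):
r=48, s=1, t=0
r=188, s=0, t=1
q=0: r=48, s=1, t=0   [48*(1) + 188*(0) = 48]
q=3: r=44, s=-3, t=1   [48*(-3) + 188*(1) = 44]
q=1: r=4, s=4, t=-1   [48*(4) + 188*(-1) = 4]
q=11: r=0, s=-47, t=12   [48*(-47) + 188*(12) = 0]
GCD = 4; from the row with r=4: x=4, y=-1
Check: 48*(4) + 188*(-1) = 192 - 188 = 4

GCD = 4, x = 4, y = -1


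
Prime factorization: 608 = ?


608 / 2 = 304
304 / 2 = 152
152 / 2 = 76
76 / 2 = 38
38 / 2 = 19
19 / 19 = 1
608 = 2^5 × 19


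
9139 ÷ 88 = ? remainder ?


9139 = 88 * 103 + 75
Check: 9064 + 75 = 9139

q = 103, r = 75


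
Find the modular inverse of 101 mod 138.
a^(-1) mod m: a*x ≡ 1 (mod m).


Use the extended Euclidean algorithm on (138, 101); each row r = 138*s + 101*t:
r=138, s=1, t=0
r=101, s=0, t=1
q=1: r=37, s=1, t=-1   [138*(1) + 101*(-1) = 37]
q=2: r=27, s=-2, t=3   [138*(-2) + 101*(3) = 27]
q=1: r=10, s=3, t=-4   [138*(3) + 101*(-4) = 10]
q=2: r=7, s=-8, t=11   [138*(-8) + 101*(11) = 7]
q=1: r=3, s=11, t=-15   [138*(11) + 101*(-15) = 3]
q=2: r=1, s=-30, t=41   [138*(-30) + 101*(41) = 1]
q=3: r=0, s=101, t=-138   [138*(101) + 101*(-138) = 0]
GCD = 1 with t = 41, so 101*(41) ≡ 1 (mod 138)
Inverse = 41 mod 138 = 41
Check: 101 * 41 = 4141 ≡ 1 (mod 138)

101^(-1) ≡ 41 (mod 138)


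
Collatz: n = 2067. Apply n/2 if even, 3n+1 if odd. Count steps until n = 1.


2067 → 6202 → 3101 → 9304 → 4652 → 2326 → 1163 → 3490 → 1745 → 5236 → 2618 → 1309 → 3928 → 1964 → 982 → 491 → 1474 → 737 → 2212 → 1106 → 553 → 1660 → 830 → 415 → 1246 → 623 → 1870 → 935 → 2806 → 1403 → 4210 → 2105 → 6316 → 3158 → 1579 → 4738 → 2369 → 7108 → 3554 → 1777 → 5332 → 2666 → 1333 → 4000 → 2000 → 1000 → 500 → 250 → 125 → 376 → 188 → 94 → 47 → 142 → 71 → 214 → 107 → 322 → 161 → 484 → 242 → 121 → 364 → 182 → 91 → 274 → 137 → 412 → 206 → 103 → 310 → 155 → 466 → 233 → 700 → 350 → 175 → 526 → 263 → 790 → 395 → 1186 → 593 → 1780 → 890 → 445 → 1336 → 668 → 334 → 167 → 502 → 251 → 754 → 377 → 1132 → 566 → 283 → 850 → 425 → 1276 → 638 → 319 → 958 → 479 → 1438 → 719 → 2158 → 1079 → 3238 → 1619 → 4858 → 2429 → 7288 → 3644 → 1822 → 911 → 2734 → 1367 → 4102 → 2051 → 6154 → 3077 → 9232 → 4616 → 2308 → 1154 → 577 → 1732 → 866 → 433 → 1300 → 650 → 325 → 976 → 488 → 244 → 122 → 61 → 184 → 92 → 46 → 23 → 70 → 35 → 106 → 53 → 160 → 80 → 40 → 20 → 10 → 5 → 16 → 8 → 4 → 2 → 1
Total steps = 156

156 steps


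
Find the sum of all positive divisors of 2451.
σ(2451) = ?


Divisors of 2451: 1, 3, 19, 43, 57, 129, 817, 2451
Sum = 1 + 3 + 19 + 43 + 57 + 129 + 817 + 2451 = 3520

σ(2451) = 3520


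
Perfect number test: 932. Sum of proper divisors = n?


Proper divisors of 932: 1, 2, 4, 233, 466
Sum = 1 + 2 + 4 + 233 + 466 = 706

No, 932 is not perfect (706 ≠ 932)


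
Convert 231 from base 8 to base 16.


231 (base 8) = 153 (decimal)
153 (decimal) = 99 (base 16)


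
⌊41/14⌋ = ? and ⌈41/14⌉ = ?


41/14 = 2.9286
floor = 2
ceil = 3

floor = 2, ceil = 3


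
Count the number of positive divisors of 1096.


1096 = 2^3 × 137^1
d(1096) = (3+1) × (1+1) = 8

8 divisors


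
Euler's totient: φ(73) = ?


73 = 73
Prime factors: 73
φ(73) = 73 × (1-1/73)
= 73 × 72/73 = 72

φ(73) = 72


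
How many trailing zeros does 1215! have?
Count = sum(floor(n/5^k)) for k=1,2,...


floor(1215/5) = 243
floor(1215/25) = 48
floor(1215/125) = 9
floor(1215/625) = 1
Total = 301

301 trailing zeros


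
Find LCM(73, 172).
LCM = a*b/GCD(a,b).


GCD(73, 172) = 1
LCM = 73*172/1 = 12556/1 = 12556

LCM = 12556


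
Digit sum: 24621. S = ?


2 + 4 + 6 + 2 + 1 = 15


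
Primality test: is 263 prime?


Check divisors up to sqrt(263) = 16.2173
No divisors found.
263 is prime.

Yes, 263 is prime


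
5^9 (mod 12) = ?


5^1 mod 12 = 5
5^2 mod 12 = 1
5^3 mod 12 = 5
5^4 mod 12 = 1
5^5 mod 12 = 5
5^6 mod 12 = 1
5^7 mod 12 = 5
5^8 mod 12 = 1
5^9 mod 12 = 5


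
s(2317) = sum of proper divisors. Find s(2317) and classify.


Proper divisors: 1, 7, 331
Sum = 1 + 7 + 331 = 339
339 < 2317 → deficient

s(2317) = 339 (deficient)


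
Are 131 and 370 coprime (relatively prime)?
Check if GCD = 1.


Euclidean algorithm:
370 = 2 * 131 + 108
131 = 1 * 108 + 23
108 = 4 * 23 + 16
23 = 1 * 16 + 7
16 = 2 * 7 + 2
7 = 3 * 2 + 1
2 = 2 * 1 + 0
GCD(131, 370) = 1

Yes, coprime (GCD = 1)


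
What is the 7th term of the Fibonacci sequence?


Sequence: 1, 1, 2, 3, 5, 8, 13
F(7) = 13


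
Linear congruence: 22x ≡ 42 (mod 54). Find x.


GCD(22, 54) = 2 divides 42
Divide: 11x ≡ 21 (mod 27)
x ≡ 24 (mod 27)


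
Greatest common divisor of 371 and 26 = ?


371 = 14 * 26 + 7
26 = 3 * 7 + 5
7 = 1 * 5 + 2
5 = 2 * 2 + 1
2 = 2 * 1 + 0
GCD = 1


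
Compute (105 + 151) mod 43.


105 + 151 = 256
256 mod 43 = 41


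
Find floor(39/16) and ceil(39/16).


39/16 = 2.4375
floor = 2
ceil = 3

floor = 2, ceil = 3


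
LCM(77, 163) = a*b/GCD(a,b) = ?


GCD(77, 163) = 1
LCM = 77*163/1 = 12551/1 = 12551

LCM = 12551


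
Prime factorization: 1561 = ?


1561 / 7 = 223
223 / 223 = 1
1561 = 7 × 223


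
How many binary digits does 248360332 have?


248360332 in base 2 = 1110110011011010110110001100
Number of digits = 28

28 digits (base 2)


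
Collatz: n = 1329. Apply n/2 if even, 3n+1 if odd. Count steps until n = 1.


1329 → 3988 → 1994 → 997 → 2992 → 1496 → 748 → 374 → 187 → 562 → 281 → 844 → 422 → 211 → 634 → 317 → 952 → 476 → 238 → 119 → 358 → 179 → 538 → 269 → 808 → 404 → 202 → 101 → 304 → 152 → 76 → 38 → 19 → 58 → 29 → 88 → 44 → 22 → 11 → 34 → 17 → 52 → 26 → 13 → 40 → 20 → 10 → 5 → 16 → 8 → 4 → 2 → 1
Total steps = 52

52 steps


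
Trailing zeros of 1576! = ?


floor(1576/5) = 315
floor(1576/25) = 63
floor(1576/125) = 12
floor(1576/625) = 2
Total = 392

392 trailing zeros


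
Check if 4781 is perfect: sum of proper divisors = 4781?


Proper divisors of 4781: 1, 7, 683
Sum = 1 + 7 + 683 = 691

No, 4781 is not perfect (691 ≠ 4781)


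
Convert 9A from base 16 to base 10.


9A (base 16) = 154 (decimal)
154 (decimal) = 154 (base 10)


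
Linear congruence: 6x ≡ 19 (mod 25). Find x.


GCD(6, 25) = 1, unique solution
a^(-1) mod 25 = 21
x = 21 * 19 mod 25 = 24

x ≡ 24 (mod 25)


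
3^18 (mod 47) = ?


3^1 mod 47 = 3
3^2 mod 47 = 9
3^3 mod 47 = 27
3^4 mod 47 = 34
3^5 mod 47 = 8
3^6 mod 47 = 24
3^7 mod 47 = 25
3^8 mod 47 = 28
3^9 mod 47 = 37
3^10 mod 47 = 17
3^11 mod 47 = 4
3^12 mod 47 = 12
3^13 mod 47 = 36
3^14 mod 47 = 14
3^15 mod 47 = 42
3^16 mod 47 = 32
3^17 mod 47 = 2
3^18 mod 47 = 6


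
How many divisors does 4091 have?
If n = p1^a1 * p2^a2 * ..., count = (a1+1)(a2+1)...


4091 = 4091^1
d(4091) = (1+1) = 2

2 divisors


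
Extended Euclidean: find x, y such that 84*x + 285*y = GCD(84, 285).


Tabular extended Euclidean (each row: r = 84*s + 285*t):
r=84, s=1, t=0
r=285, s=0, t=1
q=0: r=84, s=1, t=0   [84*(1) + 285*(0) = 84]
q=3: r=33, s=-3, t=1   [84*(-3) + 285*(1) = 33]
q=2: r=18, s=7, t=-2   [84*(7) + 285*(-2) = 18]
q=1: r=15, s=-10, t=3   [84*(-10) + 285*(3) = 15]
q=1: r=3, s=17, t=-5   [84*(17) + 285*(-5) = 3]
q=5: r=0, s=-95, t=28   [84*(-95) + 285*(28) = 0]
GCD = 3; from the row with r=3: x=17, y=-5
Check: 84*(17) + 285*(-5) = 1428 - 1425 = 3

GCD = 3, x = 17, y = -5


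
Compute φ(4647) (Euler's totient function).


4647 = 3 × 1549
Prime factors: 3, 1549
φ(4647) = 4647 × (1-1/3) × (1-1/1549)
= 4647 × 2/3 × 1548/1549 = 3096

φ(4647) = 3096


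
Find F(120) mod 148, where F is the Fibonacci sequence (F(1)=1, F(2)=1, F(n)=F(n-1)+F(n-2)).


F(k) mod 148 for k=1..120:
1, 1, 2, 3, 5, 8, 13, 21, 34, 55, 89, 144, 85, 81, 18, 99, 117, 68, 37, 105, 142, 99, 93, 44, 137, 33, 22, 55, 77, 132, 61, 45, 106, 3, 109, 112, 73, 37, 110, 147, 109, 108, 69, 29, 98, 127, 77, 56, 133, 41, 26, 67, 93, 12, 105, 117, 74, 43, 117, 12, 129, 141, 122, 115, 89, 56, 145, 53, 50, 103, 5, 108, 113, 73, 38, 111, 1, 112, 113, 77, 42, 119, 13, 132, 145, 129, 126, 107, 85, 44, 129, 25, 6, 31, 37, 68, 105, 25, 130, 7, 137, 144, 133, 129, 114, 95, 61, 8, 69, 77, 146, 75, 73, 0, 73, 73, 146, 71, 69, 140
F(120) mod 148 = 140


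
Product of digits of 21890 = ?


2 × 1 × 8 × 9 × 0 = 0


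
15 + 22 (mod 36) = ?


15 + 22 = 37
37 mod 36 = 1


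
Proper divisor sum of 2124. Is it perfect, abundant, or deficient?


Proper divisors: 1, 2, 3, 4, 6, 9, 12, 18, 36, 59, 118, 177, 236, 354, 531, 708, 1062
Sum = 1 + 2 + 3 + 4 + 6 + 9 + 12 + 18 + 36 + 59 + 118 + 177 + 236 + 354 + 531 + 708 + 1062 = 3336
3336 > 2124 → abundant

s(2124) = 3336 (abundant)


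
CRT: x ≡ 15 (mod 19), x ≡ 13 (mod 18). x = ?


M = 19*18 = 342
M1 = M/19 = 18, M2 = M/18 = 19
M1^(-1) mod 19 = 18, M2^(-1) mod 18 = 1
x = 15*18*18 + 13*19*1 = 5107
5107 mod 342 = 319
Check: 319 mod 19 = 15 ✓, 319 mod 18 = 13 ✓

x ≡ 319 (mod 342)


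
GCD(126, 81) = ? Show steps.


126 = 1 * 81 + 45
81 = 1 * 45 + 36
45 = 1 * 36 + 9
36 = 4 * 9 + 0
GCD = 9


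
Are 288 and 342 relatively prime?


Euclidean algorithm:
342 = 1 * 288 + 54
288 = 5 * 54 + 18
54 = 3 * 18 + 0
GCD(288, 342) = 18

No, not coprime (GCD = 18)


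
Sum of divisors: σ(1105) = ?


Divisors of 1105: 1, 5, 13, 17, 65, 85, 221, 1105
Sum = 1 + 5 + 13 + 17 + 65 + 85 + 221 + 1105 = 1512

σ(1105) = 1512


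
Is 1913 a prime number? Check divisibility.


Check divisors up to sqrt(1913) = 43.7379
No divisors found.
1913 is prime.

Yes, 1913 is prime


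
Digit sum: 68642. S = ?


6 + 8 + 6 + 4 + 2 = 26


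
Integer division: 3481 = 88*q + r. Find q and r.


3481 = 88 * 39 + 49
Check: 3432 + 49 = 3481

q = 39, r = 49


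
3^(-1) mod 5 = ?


Use the extended Euclidean algorithm on (5, 3); each row r = 5*s + 3*t:
r=5, s=1, t=0
r=3, s=0, t=1
q=1: r=2, s=1, t=-1   [5*(1) + 3*(-1) = 2]
q=1: r=1, s=-1, t=2   [5*(-1) + 3*(2) = 1]
q=2: r=0, s=3, t=-5   [5*(3) + 3*(-5) = 0]
GCD = 1 with t = 2, so 3*(2) ≡ 1 (mod 5)
Inverse = 2 mod 5 = 2
Check: 3 * 2 = 6 ≡ 1 (mod 5)

3^(-1) ≡ 2 (mod 5)


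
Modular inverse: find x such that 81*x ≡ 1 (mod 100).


Use the extended Euclidean algorithm on (100, 81); each row r = 100*s + 81*t:
r=100, s=1, t=0
r=81, s=0, t=1
q=1: r=19, s=1, t=-1   [100*(1) + 81*(-1) = 19]
q=4: r=5, s=-4, t=5   [100*(-4) + 81*(5) = 5]
q=3: r=4, s=13, t=-16   [100*(13) + 81*(-16) = 4]
q=1: r=1, s=-17, t=21   [100*(-17) + 81*(21) = 1]
q=4: r=0, s=81, t=-100   [100*(81) + 81*(-100) = 0]
GCD = 1 with t = 21, so 81*(21) ≡ 1 (mod 100)
Inverse = 21 mod 100 = 21
Check: 81 * 21 = 1701 ≡ 1 (mod 100)

81^(-1) ≡ 21 (mod 100)


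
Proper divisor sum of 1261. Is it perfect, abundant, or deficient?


Proper divisors: 1, 13, 97
Sum = 1 + 13 + 97 = 111
111 < 1261 → deficient

s(1261) = 111 (deficient)


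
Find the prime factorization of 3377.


3377 / 11 = 307
307 / 307 = 1
3377 = 11 × 307


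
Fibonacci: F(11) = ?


Sequence: 1, 1, 2, 3, 5, 8, 13, 21, 34, 55, 89
F(11) = 89


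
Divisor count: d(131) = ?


131 = 131^1
d(131) = (1+1) = 2

2 divisors


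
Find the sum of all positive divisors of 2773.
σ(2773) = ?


Divisors of 2773: 1, 47, 59, 2773
Sum = 1 + 47 + 59 + 2773 = 2880

σ(2773) = 2880


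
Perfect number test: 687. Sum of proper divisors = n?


Proper divisors of 687: 1, 3, 229
Sum = 1 + 3 + 229 = 233

No, 687 is not perfect (233 ≠ 687)


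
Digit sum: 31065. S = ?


3 + 1 + 0 + 6 + 5 = 15


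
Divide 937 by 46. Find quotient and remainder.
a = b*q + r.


937 = 46 * 20 + 17
Check: 920 + 17 = 937

q = 20, r = 17


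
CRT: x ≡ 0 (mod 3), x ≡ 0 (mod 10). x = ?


M = 3*10 = 30
M1 = M/3 = 10, M2 = M/10 = 3
M1^(-1) mod 3 = 1, M2^(-1) mod 10 = 7
x = 0*10*1 + 0*3*7 = 0
0 mod 30 = 0
Check: 0 mod 3 = 0 ✓, 0 mod 10 = 0 ✓

x ≡ 0 (mod 30)


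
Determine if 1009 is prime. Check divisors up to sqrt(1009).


Check divisors up to sqrt(1009) = 31.7648
No divisors found.
1009 is prime.

Yes, 1009 is prime


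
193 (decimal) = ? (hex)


193 (base 10) = 193 (decimal)
193 (decimal) = C1 (base 16)


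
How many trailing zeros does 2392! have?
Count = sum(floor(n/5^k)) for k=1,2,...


floor(2392/5) = 478
floor(2392/25) = 95
floor(2392/125) = 19
floor(2392/625) = 3
Total = 595

595 trailing zeros


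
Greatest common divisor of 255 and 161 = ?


255 = 1 * 161 + 94
161 = 1 * 94 + 67
94 = 1 * 67 + 27
67 = 2 * 27 + 13
27 = 2 * 13 + 1
13 = 13 * 1 + 0
GCD = 1


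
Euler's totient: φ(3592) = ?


3592 = 2^3 × 449
Prime factors: 2, 449
φ(3592) = 3592 × (1-1/2) × (1-1/449)
= 3592 × 1/2 × 448/449 = 1792

φ(3592) = 1792


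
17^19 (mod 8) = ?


17^1 mod 8 = 1
17^2 mod 8 = 1
17^3 mod 8 = 1
17^4 mod 8 = 1
17^5 mod 8 = 1
17^6 mod 8 = 1
17^7 mod 8 = 1
17^8 mod 8 = 1
17^9 mod 8 = 1
17^10 mod 8 = 1
17^11 mod 8 = 1
17^12 mod 8 = 1
17^13 mod 8 = 1
17^14 mod 8 = 1
17^15 mod 8 = 1
17^16 mod 8 = 1
17^17 mod 8 = 1
17^18 mod 8 = 1
17^19 mod 8 = 1


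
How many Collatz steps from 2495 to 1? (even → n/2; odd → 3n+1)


2495 → 7486 → 3743 → 11230 → 5615 → 16846 → 8423 → 25270 → 12635 → 37906 → 18953 → 56860 → 28430 → 14215 → 42646 → 21323 → 63970 → 31985 → 95956 → 47978 → 23989 → 71968 → 35984 → 17992 → 8996 → 4498 → 2249 → 6748 → 3374 → 1687 → 5062 → 2531 → 7594 → 3797 → 11392 → 5696 → 2848 → 1424 → 712 → 356 → 178 → 89 → 268 → 134 → 67 → 202 → 101 → 304 → 152 → 76 → 38 → 19 → 58 → 29 → 88 → 44 → 22 → 11 → 34 → 17 → 52 → 26 → 13 → 40 → 20 → 10 → 5 → 16 → 8 → 4 → 2 → 1
Total steps = 71

71 steps


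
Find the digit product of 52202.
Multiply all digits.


5 × 2 × 2 × 0 × 2 = 0


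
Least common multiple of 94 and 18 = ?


GCD(94, 18) = 2
LCM = 94*18/2 = 1692/2 = 846

LCM = 846


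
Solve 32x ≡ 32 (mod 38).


GCD(32, 38) = 2 divides 32
Divide: 16x ≡ 16 (mod 19)
x ≡ 1 (mod 19)


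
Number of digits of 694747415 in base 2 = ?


694747415 in base 2 = 101001011010010000000100010111
Number of digits = 30

30 digits (base 2)


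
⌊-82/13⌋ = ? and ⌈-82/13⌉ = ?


-82/13 = -6.3077
floor = -7
ceil = -6

floor = -7, ceil = -6


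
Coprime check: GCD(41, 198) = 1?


Euclidean algorithm:
198 = 4 * 41 + 34
41 = 1 * 34 + 7
34 = 4 * 7 + 6
7 = 1 * 6 + 1
6 = 6 * 1 + 0
GCD(41, 198) = 1

Yes, coprime (GCD = 1)


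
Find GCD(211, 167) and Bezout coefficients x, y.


Tabular extended Euclidean (each row: r = 211*s + 167*t):
r=211, s=1, t=0
r=167, s=0, t=1
q=1: r=44, s=1, t=-1   [211*(1) + 167*(-1) = 44]
q=3: r=35, s=-3, t=4   [211*(-3) + 167*(4) = 35]
q=1: r=9, s=4, t=-5   [211*(4) + 167*(-5) = 9]
q=3: r=8, s=-15, t=19   [211*(-15) + 167*(19) = 8]
q=1: r=1, s=19, t=-24   [211*(19) + 167*(-24) = 1]
q=8: r=0, s=-167, t=211   [211*(-167) + 167*(211) = 0]
GCD = 1; from the row with r=1: x=19, y=-24
Check: 211*(19) + 167*(-24) = 4009 - 4008 = 1

GCD = 1, x = 19, y = -24


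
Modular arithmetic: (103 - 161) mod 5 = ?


103 - 161 = -58
-58 mod 5 = 2


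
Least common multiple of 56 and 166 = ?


GCD(56, 166) = 2
LCM = 56*166/2 = 9296/2 = 4648

LCM = 4648


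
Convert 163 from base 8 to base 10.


163 (base 8) = 115 (decimal)
115 (decimal) = 115 (base 10)


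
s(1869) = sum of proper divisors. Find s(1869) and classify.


Proper divisors: 1, 3, 7, 21, 89, 267, 623
Sum = 1 + 3 + 7 + 21 + 89 + 267 + 623 = 1011
1011 < 1869 → deficient

s(1869) = 1011 (deficient)


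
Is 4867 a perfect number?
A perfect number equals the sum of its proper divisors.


Proper divisors of 4867: 1, 31, 157
Sum = 1 + 31 + 157 = 189

No, 4867 is not perfect (189 ≠ 4867)


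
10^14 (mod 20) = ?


10^1 mod 20 = 10
10^2 mod 20 = 0
10^3 mod 20 = 0
10^4 mod 20 = 0
10^5 mod 20 = 0
10^6 mod 20 = 0
10^7 mod 20 = 0
10^8 mod 20 = 0
10^9 mod 20 = 0
10^10 mod 20 = 0
10^11 mod 20 = 0
10^12 mod 20 = 0
10^13 mod 20 = 0
10^14 mod 20 = 0


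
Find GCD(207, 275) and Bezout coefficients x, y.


Tabular extended Euclidean (each row: r = 207*s + 275*t):
r=207, s=1, t=0
r=275, s=0, t=1
q=0: r=207, s=1, t=0   [207*(1) + 275*(0) = 207]
q=1: r=68, s=-1, t=1   [207*(-1) + 275*(1) = 68]
q=3: r=3, s=4, t=-3   [207*(4) + 275*(-3) = 3]
q=22: r=2, s=-89, t=67   [207*(-89) + 275*(67) = 2]
q=1: r=1, s=93, t=-70   [207*(93) + 275*(-70) = 1]
q=2: r=0, s=-275, t=207   [207*(-275) + 275*(207) = 0]
GCD = 1; from the row with r=1: x=93, y=-70
Check: 207*(93) + 275*(-70) = 19251 - 19250 = 1

GCD = 1, x = 93, y = -70


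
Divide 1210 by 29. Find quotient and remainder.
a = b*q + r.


1210 = 29 * 41 + 21
Check: 1189 + 21 = 1210

q = 41, r = 21


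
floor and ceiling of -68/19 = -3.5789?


-68/19 = -3.5789
floor = -4
ceil = -3

floor = -4, ceil = -3


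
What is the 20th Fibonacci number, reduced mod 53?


F(k) mod 53 for k=1..20:
1, 1, 2, 3, 5, 8, 13, 21, 34, 2, 36, 38, 21, 6, 27, 33, 7, 40, 47, 34
F(20) mod 53 = 34


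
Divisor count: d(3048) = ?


3048 = 2^3 × 3^1 × 127^1
d(3048) = (3+1) × (1+1) × (1+1) = 16

16 divisors


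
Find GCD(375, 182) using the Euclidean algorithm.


375 = 2 * 182 + 11
182 = 16 * 11 + 6
11 = 1 * 6 + 5
6 = 1 * 5 + 1
5 = 5 * 1 + 0
GCD = 1


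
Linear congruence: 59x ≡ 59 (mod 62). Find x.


GCD(59, 62) = 1, unique solution
a^(-1) mod 62 = 41
x = 41 * 59 mod 62 = 1

x ≡ 1 (mod 62)


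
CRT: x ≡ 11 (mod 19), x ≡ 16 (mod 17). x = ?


M = 19*17 = 323
M1 = M/19 = 17, M2 = M/17 = 19
M1^(-1) mod 19 = 9, M2^(-1) mod 17 = 9
x = 11*17*9 + 16*19*9 = 4419
4419 mod 323 = 220
Check: 220 mod 19 = 11 ✓, 220 mod 17 = 16 ✓

x ≡ 220 (mod 323)


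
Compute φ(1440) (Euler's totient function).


1440 = 2^5 × 3^2 × 5
Prime factors: 2, 3, 5
φ(1440) = 1440 × (1-1/2) × (1-1/3) × (1-1/5)
= 1440 × 1/2 × 2/3 × 4/5 = 384

φ(1440) = 384


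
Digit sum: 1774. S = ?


1 + 7 + 7 + 4 = 19


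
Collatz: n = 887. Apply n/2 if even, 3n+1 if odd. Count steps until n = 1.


887 → 2662 → 1331 → 3994 → 1997 → 5992 → 2996 → 1498 → 749 → 2248 → 1124 → 562 → 281 → 844 → 422 → 211 → 634 → 317 → 952 → 476 → 238 → 119 → 358 → 179 → 538 → 269 → 808 → 404 → 202 → 101 → 304 → 152 → 76 → 38 → 19 → 58 → 29 → 88 → 44 → 22 → 11 → 34 → 17 → 52 → 26 → 13 → 40 → 20 → 10 → 5 → 16 → 8 → 4 → 2 → 1
Total steps = 54

54 steps


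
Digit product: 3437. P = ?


3 × 4 × 3 × 7 = 252


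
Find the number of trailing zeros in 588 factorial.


floor(588/5) = 117
floor(588/25) = 23
floor(588/125) = 4
Total = 144

144 trailing zeros


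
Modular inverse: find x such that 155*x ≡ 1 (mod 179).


Use the extended Euclidean algorithm on (179, 155); each row r = 179*s + 155*t:
r=179, s=1, t=0
r=155, s=0, t=1
q=1: r=24, s=1, t=-1   [179*(1) + 155*(-1) = 24]
q=6: r=11, s=-6, t=7   [179*(-6) + 155*(7) = 11]
q=2: r=2, s=13, t=-15   [179*(13) + 155*(-15) = 2]
q=5: r=1, s=-71, t=82   [179*(-71) + 155*(82) = 1]
q=2: r=0, s=155, t=-179   [179*(155) + 155*(-179) = 0]
GCD = 1 with t = 82, so 155*(82) ≡ 1 (mod 179)
Inverse = 82 mod 179 = 82
Check: 155 * 82 = 12710 ≡ 1 (mod 179)

155^(-1) ≡ 82 (mod 179)


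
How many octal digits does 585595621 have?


585595621 in base 8 = 4271675345
Number of digits = 10

10 digits (base 8)


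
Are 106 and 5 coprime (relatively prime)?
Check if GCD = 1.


Euclidean algorithm:
106 = 21 * 5 + 1
5 = 5 * 1 + 0
GCD(106, 5) = 1

Yes, coprime (GCD = 1)


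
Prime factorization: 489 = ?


489 / 3 = 163
163 / 163 = 1
489 = 3 × 163


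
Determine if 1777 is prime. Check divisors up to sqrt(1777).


Check divisors up to sqrt(1777) = 42.1545
No divisors found.
1777 is prime.

Yes, 1777 is prime


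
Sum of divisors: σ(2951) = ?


Divisors of 2951: 1, 13, 227, 2951
Sum = 1 + 13 + 227 + 2951 = 3192

σ(2951) = 3192


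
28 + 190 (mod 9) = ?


28 + 190 = 218
218 mod 9 = 2


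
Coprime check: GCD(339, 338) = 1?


Euclidean algorithm:
339 = 1 * 338 + 1
338 = 338 * 1 + 0
GCD(339, 338) = 1

Yes, coprime (GCD = 1)


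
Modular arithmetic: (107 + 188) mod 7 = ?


107 + 188 = 295
295 mod 7 = 1


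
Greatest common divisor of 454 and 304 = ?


454 = 1 * 304 + 150
304 = 2 * 150 + 4
150 = 37 * 4 + 2
4 = 2 * 2 + 0
GCD = 2


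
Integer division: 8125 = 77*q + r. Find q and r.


8125 = 77 * 105 + 40
Check: 8085 + 40 = 8125

q = 105, r = 40


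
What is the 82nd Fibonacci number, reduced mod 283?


F(k) mod 283 for k=1..82:
1, 1, 2, 3, 5, 8, 13, 21, 34, 55, 89, 144, 233, 94, 44, 138, 182, 37, 219, 256, 192, 165, 74, 239, 30, 269, 16, 2, 18, 20, 38, 58, 96, 154, 250, 121, 88, 209, 14, 223, 237, 177, 131, 25, 156, 181, 54, 235, 6, 241, 247, 205, 169, 91, 260, 68, 45, 113, 158, 271, 146, 134, 280, 131, 128, 259, 104, 80, 184, 264, 165, 146, 28, 174, 202, 93, 12, 105, 117, 222, 56, 278
F(82) mod 283 = 278


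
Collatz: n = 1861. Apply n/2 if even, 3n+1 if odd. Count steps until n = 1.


1861 → 5584 → 2792 → 1396 → 698 → 349 → 1048 → 524 → 262 → 131 → 394 → 197 → 592 → 296 → 148 → 74 → 37 → 112 → 56 → 28 → 14 → 7 → 22 → 11 → 34 → 17 → 52 → 26 → 13 → 40 → 20 → 10 → 5 → 16 → 8 → 4 → 2 → 1
Total steps = 37

37 steps


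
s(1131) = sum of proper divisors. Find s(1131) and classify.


Proper divisors: 1, 3, 13, 29, 39, 87, 377
Sum = 1 + 3 + 13 + 29 + 39 + 87 + 377 = 549
549 < 1131 → deficient

s(1131) = 549 (deficient)


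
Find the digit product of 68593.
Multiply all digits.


6 × 8 × 5 × 9 × 3 = 6480


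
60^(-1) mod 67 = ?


Use the extended Euclidean algorithm on (67, 60); each row r = 67*s + 60*t:
r=67, s=1, t=0
r=60, s=0, t=1
q=1: r=7, s=1, t=-1   [67*(1) + 60*(-1) = 7]
q=8: r=4, s=-8, t=9   [67*(-8) + 60*(9) = 4]
q=1: r=3, s=9, t=-10   [67*(9) + 60*(-10) = 3]
q=1: r=1, s=-17, t=19   [67*(-17) + 60*(19) = 1]
q=3: r=0, s=60, t=-67   [67*(60) + 60*(-67) = 0]
GCD = 1 with t = 19, so 60*(19) ≡ 1 (mod 67)
Inverse = 19 mod 67 = 19
Check: 60 * 19 = 1140 ≡ 1 (mod 67)

60^(-1) ≡ 19 (mod 67)


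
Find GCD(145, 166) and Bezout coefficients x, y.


Tabular extended Euclidean (each row: r = 145*s + 166*t):
r=145, s=1, t=0
r=166, s=0, t=1
q=0: r=145, s=1, t=0   [145*(1) + 166*(0) = 145]
q=1: r=21, s=-1, t=1   [145*(-1) + 166*(1) = 21]
q=6: r=19, s=7, t=-6   [145*(7) + 166*(-6) = 19]
q=1: r=2, s=-8, t=7   [145*(-8) + 166*(7) = 2]
q=9: r=1, s=79, t=-69   [145*(79) + 166*(-69) = 1]
q=2: r=0, s=-166, t=145   [145*(-166) + 166*(145) = 0]
GCD = 1; from the row with r=1: x=79, y=-69
Check: 145*(79) + 166*(-69) = 11455 - 11454 = 1

GCD = 1, x = 79, y = -69


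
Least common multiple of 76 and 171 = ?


GCD(76, 171) = 19
LCM = 76*171/19 = 12996/19 = 684

LCM = 684


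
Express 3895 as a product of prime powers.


3895 / 5 = 779
779 / 19 = 41
41 / 41 = 1
3895 = 5 × 19 × 41


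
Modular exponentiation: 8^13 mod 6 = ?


8^1 mod 6 = 2
8^2 mod 6 = 4
8^3 mod 6 = 2
8^4 mod 6 = 4
8^5 mod 6 = 2
8^6 mod 6 = 4
8^7 mod 6 = 2
8^8 mod 6 = 4
8^9 mod 6 = 2
8^10 mod 6 = 4
8^11 mod 6 = 2
8^12 mod 6 = 4
8^13 mod 6 = 2


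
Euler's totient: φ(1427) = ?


1427 = 1427
Prime factors: 1427
φ(1427) = 1427 × (1-1/1427)
= 1427 × 1426/1427 = 1426

φ(1427) = 1426


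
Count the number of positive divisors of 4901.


4901 = 13^2 × 29^1
d(4901) = (2+1) × (1+1) = 6

6 divisors


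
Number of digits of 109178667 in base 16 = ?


109178667 in base 16 = 681EF2B
Number of digits = 7

7 digits (base 16)


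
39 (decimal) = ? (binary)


39 (base 10) = 39 (decimal)
39 (decimal) = 100111 (base 2)


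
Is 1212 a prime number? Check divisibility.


1212 / 2 = 606 (exact division)
1212 is NOT prime.

No, 1212 is not prime


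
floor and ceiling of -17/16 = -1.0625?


-17/16 = -1.0625
floor = -2
ceil = -1

floor = -2, ceil = -1


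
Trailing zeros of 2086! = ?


floor(2086/5) = 417
floor(2086/25) = 83
floor(2086/125) = 16
floor(2086/625) = 3
Total = 519

519 trailing zeros


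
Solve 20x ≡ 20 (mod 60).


GCD(20, 60) = 20 divides 20
Divide: 1x ≡ 1 (mod 3)
x ≡ 1 (mod 3)


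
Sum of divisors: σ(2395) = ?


Divisors of 2395: 1, 5, 479, 2395
Sum = 1 + 5 + 479 + 2395 = 2880

σ(2395) = 2880


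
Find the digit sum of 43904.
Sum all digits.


4 + 3 + 9 + 0 + 4 = 20


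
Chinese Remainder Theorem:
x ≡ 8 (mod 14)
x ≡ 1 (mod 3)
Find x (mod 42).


M = 14*3 = 42
M1 = M/14 = 3, M2 = M/3 = 14
M1^(-1) mod 14 = 5, M2^(-1) mod 3 = 2
x = 8*3*5 + 1*14*2 = 148
148 mod 42 = 22
Check: 22 mod 14 = 8 ✓, 22 mod 3 = 1 ✓

x ≡ 22 (mod 42)


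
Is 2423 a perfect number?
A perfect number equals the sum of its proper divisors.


Proper divisors of 2423: 1
Sum = 1 = 1

No, 2423 is not perfect (1 ≠ 2423)
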